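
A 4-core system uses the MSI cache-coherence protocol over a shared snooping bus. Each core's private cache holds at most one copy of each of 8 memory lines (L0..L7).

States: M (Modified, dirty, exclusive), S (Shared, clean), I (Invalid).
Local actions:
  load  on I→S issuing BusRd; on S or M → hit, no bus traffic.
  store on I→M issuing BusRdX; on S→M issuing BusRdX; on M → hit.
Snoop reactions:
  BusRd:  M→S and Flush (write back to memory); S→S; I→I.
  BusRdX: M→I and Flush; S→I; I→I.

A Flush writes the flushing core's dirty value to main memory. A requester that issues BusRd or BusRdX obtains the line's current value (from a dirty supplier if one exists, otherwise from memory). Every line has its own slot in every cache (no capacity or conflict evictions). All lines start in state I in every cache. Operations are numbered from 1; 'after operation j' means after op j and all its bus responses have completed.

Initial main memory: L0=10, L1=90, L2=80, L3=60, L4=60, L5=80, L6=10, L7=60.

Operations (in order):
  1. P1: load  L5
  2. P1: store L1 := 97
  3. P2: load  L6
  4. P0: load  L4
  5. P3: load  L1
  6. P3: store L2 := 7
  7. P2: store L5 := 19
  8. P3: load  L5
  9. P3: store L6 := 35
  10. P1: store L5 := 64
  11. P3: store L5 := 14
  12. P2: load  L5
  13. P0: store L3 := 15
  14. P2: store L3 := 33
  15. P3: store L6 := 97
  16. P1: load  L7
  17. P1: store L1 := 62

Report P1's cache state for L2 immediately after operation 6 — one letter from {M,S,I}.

state = I

step 1: P1: load  L5  ⟶  ISII  (L5)  txn=BusRd  M[L5]=80
step 2: P1: store L1 := 97  ⟶  IMII  (L1)  txn=BusRdX  M[L1]=90
step 3: P2: load  L6  ⟶  IISI  (L6)  txn=BusRd  M[L6]=10
step 4: P0: load  L4  ⟶  SIII  (L4)  txn=BusRd  M[L4]=60
step 5: P3: load  L1  ⟶  ISIS  (L1)  txn=BusRd+Flush  M[L1]=97
step 6: P3: store L2 := 7  ⟶  IIIM  (L2)  txn=BusRdX  M[L2]=80
step 7: P2: store L5 := 19  ⟶  IIMI  (L5)  txn=BusRdX  M[L5]=80
step 8: P3: load  L5  ⟶  IISS  (L5)  txn=BusRd+Flush  M[L5]=19
step 9: P3: store L6 := 35  ⟶  IIIM  (L6)  txn=BusRdX  M[L6]=10
step 10: P1: store L5 := 64  ⟶  IMII  (L5)  txn=BusRdX  M[L5]=19
step 11: P3: store L5 := 14  ⟶  IIIM  (L5)  txn=BusRdX+Flush  M[L5]=64
step 12: P2: load  L5  ⟶  IISS  (L5)  txn=BusRd+Flush  M[L5]=14
step 13: P0: store L3 := 15  ⟶  MIII  (L3)  txn=BusRdX  M[L3]=60
step 14: P2: store L3 := 33  ⟶  IIMI  (L3)  txn=BusRdX+Flush  M[L3]=15
step 15: P3: store L6 := 97  ⟶  IIIM  (L6)  txn=∅  M[L6]=10
step 16: P1: load  L7  ⟶  ISII  (L7)  txn=BusRd  M[L7]=60
step 17: P1: store L1 := 62  ⟶  IMII  (L1)  txn=BusRdX  M[L1]=97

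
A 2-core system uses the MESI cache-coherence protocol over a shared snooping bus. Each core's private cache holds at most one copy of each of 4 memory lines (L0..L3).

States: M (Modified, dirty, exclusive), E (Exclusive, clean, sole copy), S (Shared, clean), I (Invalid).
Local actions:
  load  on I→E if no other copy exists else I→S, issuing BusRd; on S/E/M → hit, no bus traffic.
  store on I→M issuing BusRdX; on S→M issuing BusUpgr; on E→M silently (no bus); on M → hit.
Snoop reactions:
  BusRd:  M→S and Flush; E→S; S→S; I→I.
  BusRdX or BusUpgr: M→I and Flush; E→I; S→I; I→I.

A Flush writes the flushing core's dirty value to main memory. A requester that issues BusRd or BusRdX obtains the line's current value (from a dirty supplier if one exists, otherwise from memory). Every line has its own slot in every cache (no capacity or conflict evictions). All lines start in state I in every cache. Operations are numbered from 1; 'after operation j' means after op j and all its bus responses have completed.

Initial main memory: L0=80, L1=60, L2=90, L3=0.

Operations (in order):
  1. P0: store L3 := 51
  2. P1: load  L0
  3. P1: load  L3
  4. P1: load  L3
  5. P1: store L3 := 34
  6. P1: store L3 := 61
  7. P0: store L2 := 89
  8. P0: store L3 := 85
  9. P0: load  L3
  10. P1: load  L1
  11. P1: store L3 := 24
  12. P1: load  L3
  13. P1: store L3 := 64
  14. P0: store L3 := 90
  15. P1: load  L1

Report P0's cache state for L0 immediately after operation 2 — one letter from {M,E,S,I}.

state = I

step 1: P0: store L3 := 51  ⟶  MI  (L3)  txn=BusRdX  M[L3]=0
step 2: P1: load  L0  ⟶  IE  (L0)  txn=BusRd  M[L0]=80
step 3: P1: load  L3  ⟶  SS  (L3)  txn=BusRd+Flush  M[L3]=51
step 4: P1: load  L3  ⟶  SS  (L3)  txn=∅  M[L3]=51
step 5: P1: store L3 := 34  ⟶  IM  (L3)  txn=BusUpgr  M[L3]=51
step 6: P1: store L3 := 61  ⟶  IM  (L3)  txn=∅  M[L3]=51
step 7: P0: store L2 := 89  ⟶  MI  (L2)  txn=BusRdX  M[L2]=90
step 8: P0: store L3 := 85  ⟶  MI  (L3)  txn=BusRdX+Flush  M[L3]=61
step 9: P0: load  L3  ⟶  MI  (L3)  txn=∅  M[L3]=61
step 10: P1: load  L1  ⟶  IE  (L1)  txn=BusRd  M[L1]=60
step 11: P1: store L3 := 24  ⟶  IM  (L3)  txn=BusRdX+Flush  M[L3]=85
step 12: P1: load  L3  ⟶  IM  (L3)  txn=∅  M[L3]=85
step 13: P1: store L3 := 64  ⟶  IM  (L3)  txn=∅  M[L3]=85
step 14: P0: store L3 := 90  ⟶  MI  (L3)  txn=BusRdX+Flush  M[L3]=64
step 15: P1: load  L1  ⟶  IE  (L1)  txn=∅  M[L1]=60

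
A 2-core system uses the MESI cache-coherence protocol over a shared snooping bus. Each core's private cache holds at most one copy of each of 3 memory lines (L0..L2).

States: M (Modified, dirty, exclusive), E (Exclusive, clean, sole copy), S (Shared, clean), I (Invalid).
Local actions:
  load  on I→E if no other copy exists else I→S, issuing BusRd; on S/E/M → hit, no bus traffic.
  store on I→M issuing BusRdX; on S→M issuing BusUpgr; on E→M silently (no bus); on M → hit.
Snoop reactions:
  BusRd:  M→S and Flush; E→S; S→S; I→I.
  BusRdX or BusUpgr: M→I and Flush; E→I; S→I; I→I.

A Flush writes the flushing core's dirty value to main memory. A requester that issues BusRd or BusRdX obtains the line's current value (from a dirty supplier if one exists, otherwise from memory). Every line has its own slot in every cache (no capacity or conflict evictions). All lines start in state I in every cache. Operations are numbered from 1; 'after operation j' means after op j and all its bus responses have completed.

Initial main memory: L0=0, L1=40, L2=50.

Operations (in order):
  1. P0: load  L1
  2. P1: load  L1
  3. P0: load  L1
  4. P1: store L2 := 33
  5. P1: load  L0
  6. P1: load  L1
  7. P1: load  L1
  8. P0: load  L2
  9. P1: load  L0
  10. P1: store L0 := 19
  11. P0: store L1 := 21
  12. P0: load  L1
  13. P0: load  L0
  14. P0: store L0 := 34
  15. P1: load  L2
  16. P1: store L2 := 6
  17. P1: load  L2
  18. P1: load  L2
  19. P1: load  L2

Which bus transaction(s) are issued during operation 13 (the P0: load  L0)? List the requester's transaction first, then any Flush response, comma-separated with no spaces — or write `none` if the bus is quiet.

  op1 P0: load  L1 → E/I on L1; bus BusRd; mem=40
  op2 P1: load  L1 → S/S on L1; bus BusRd; mem=40
  op3 P0: load  L1 → S/S on L1; bus (none); mem=40
  op4 P1: store L2 := 33 → I/M on L2; bus BusRdX; mem=50
  op5 P1: load  L0 → I/E on L0; bus BusRd; mem=0
  op6 P1: load  L1 → S/S on L1; bus (none); mem=40
  op7 P1: load  L1 → S/S on L1; bus (none); mem=40
  op8 P0: load  L2 → S/S on L2; bus BusRd Flush; mem=33
  op9 P1: load  L0 → I/E on L0; bus (none); mem=0
  op10 P1: store L0 := 19 → I/M on L0; bus (none); mem=0
  op11 P0: store L1 := 21 → M/I on L1; bus BusUpgr; mem=40
  op12 P0: load  L1 → M/I on L1; bus (none); mem=40
  op13 P0: load  L0 → S/S on L0; bus BusRd Flush; mem=19
  op14 P0: store L0 := 34 → M/I on L0; bus BusUpgr; mem=19
  op15 P1: load  L2 → S/S on L2; bus (none); mem=33
  op16 P1: store L2 := 6 → I/M on L2; bus BusUpgr; mem=33
  op17 P1: load  L2 → I/M on L2; bus (none); mem=33
  op18 P1: load  L2 → I/M on L2; bus (none); mem=33
  op19 P1: load  L2 → I/M on L2; bus (none); mem=33

bus = BusRd,Flush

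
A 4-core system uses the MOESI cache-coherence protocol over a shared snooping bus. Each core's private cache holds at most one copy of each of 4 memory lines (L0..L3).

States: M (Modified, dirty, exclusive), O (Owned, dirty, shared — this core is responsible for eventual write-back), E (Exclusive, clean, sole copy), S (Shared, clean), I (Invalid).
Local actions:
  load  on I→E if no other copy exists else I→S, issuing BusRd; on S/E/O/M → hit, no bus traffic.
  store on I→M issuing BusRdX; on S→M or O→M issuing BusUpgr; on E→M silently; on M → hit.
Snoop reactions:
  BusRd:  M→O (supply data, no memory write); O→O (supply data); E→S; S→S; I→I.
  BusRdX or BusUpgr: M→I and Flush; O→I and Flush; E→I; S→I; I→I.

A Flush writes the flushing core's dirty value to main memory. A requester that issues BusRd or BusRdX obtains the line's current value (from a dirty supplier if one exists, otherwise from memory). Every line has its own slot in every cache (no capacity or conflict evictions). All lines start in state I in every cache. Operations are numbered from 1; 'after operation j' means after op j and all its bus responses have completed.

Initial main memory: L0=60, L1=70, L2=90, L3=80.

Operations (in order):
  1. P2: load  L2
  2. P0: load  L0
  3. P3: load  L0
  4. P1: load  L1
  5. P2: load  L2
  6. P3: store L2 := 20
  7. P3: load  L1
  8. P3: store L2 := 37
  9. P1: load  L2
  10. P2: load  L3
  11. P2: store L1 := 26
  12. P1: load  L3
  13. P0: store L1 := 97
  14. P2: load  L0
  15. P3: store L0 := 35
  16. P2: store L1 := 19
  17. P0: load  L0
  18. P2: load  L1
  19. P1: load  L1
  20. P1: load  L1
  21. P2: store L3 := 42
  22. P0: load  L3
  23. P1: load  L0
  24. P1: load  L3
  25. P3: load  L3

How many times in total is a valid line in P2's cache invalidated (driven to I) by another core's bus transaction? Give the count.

1. P2: load  L2  bus=[BusRd]  L2: P0=I P1=I P2=E P3=I  mem[L2]=90
2. P0: load  L0  bus=[BusRd]  L0: P0=E P1=I P2=I P3=I  mem[L0]=60
3. P3: load  L0  bus=[BusRd]  L0: P0=S P1=I P2=I P3=S  mem[L0]=60
4. P1: load  L1  bus=[BusRd]  L1: P0=I P1=E P2=I P3=I  mem[L1]=70
5. P2: load  L2  bus=[-]  L2: P0=I P1=I P2=E P3=I  mem[L2]=90
6. P3: store L2 := 20  bus=[BusRdX]  L2: P0=I P1=I P2=I P3=M  mem[L2]=90
7. P3: load  L1  bus=[BusRd]  L1: P0=I P1=S P2=I P3=S  mem[L1]=70
8. P3: store L2 := 37  bus=[-]  L2: P0=I P1=I P2=I P3=M  mem[L2]=90
9. P1: load  L2  bus=[BusRd]  L2: P0=I P1=S P2=I P3=O  mem[L2]=90
10. P2: load  L3  bus=[BusRd]  L3: P0=I P1=I P2=E P3=I  mem[L3]=80
11. P2: store L1 := 26  bus=[BusRdX]  L1: P0=I P1=I P2=M P3=I  mem[L1]=70
12. P1: load  L3  bus=[BusRd]  L3: P0=I P1=S P2=S P3=I  mem[L3]=80
13. P0: store L1 := 97  bus=[BusRdX,Flush]  L1: P0=M P1=I P2=I P3=I  mem[L1]=26
14. P2: load  L0  bus=[BusRd]  L0: P0=S P1=I P2=S P3=S  mem[L0]=60
15. P3: store L0 := 35  bus=[BusUpgr]  L0: P0=I P1=I P2=I P3=M  mem[L0]=60
16. P2: store L1 := 19  bus=[BusRdX,Flush]  L1: P0=I P1=I P2=M P3=I  mem[L1]=97
17. P0: load  L0  bus=[BusRd]  L0: P0=S P1=I P2=I P3=O  mem[L0]=60
18. P2: load  L1  bus=[-]  L1: P0=I P1=I P2=M P3=I  mem[L1]=97
19. P1: load  L1  bus=[BusRd]  L1: P0=I P1=S P2=O P3=I  mem[L1]=97
20. P1: load  L1  bus=[-]  L1: P0=I P1=S P2=O P3=I  mem[L1]=97
21. P2: store L3 := 42  bus=[BusUpgr]  L3: P0=I P1=I P2=M P3=I  mem[L3]=80
22. P0: load  L3  bus=[BusRd]  L3: P0=S P1=I P2=O P3=I  mem[L3]=80
23. P1: load  L0  bus=[BusRd]  L0: P0=S P1=S P2=I P3=O  mem[L0]=60
24. P1: load  L3  bus=[BusRd]  L3: P0=S P1=S P2=O P3=I  mem[L3]=80
25. P3: load  L3  bus=[BusRd]  L3: P0=S P1=S P2=O P3=S  mem[L3]=80

invalidations = 3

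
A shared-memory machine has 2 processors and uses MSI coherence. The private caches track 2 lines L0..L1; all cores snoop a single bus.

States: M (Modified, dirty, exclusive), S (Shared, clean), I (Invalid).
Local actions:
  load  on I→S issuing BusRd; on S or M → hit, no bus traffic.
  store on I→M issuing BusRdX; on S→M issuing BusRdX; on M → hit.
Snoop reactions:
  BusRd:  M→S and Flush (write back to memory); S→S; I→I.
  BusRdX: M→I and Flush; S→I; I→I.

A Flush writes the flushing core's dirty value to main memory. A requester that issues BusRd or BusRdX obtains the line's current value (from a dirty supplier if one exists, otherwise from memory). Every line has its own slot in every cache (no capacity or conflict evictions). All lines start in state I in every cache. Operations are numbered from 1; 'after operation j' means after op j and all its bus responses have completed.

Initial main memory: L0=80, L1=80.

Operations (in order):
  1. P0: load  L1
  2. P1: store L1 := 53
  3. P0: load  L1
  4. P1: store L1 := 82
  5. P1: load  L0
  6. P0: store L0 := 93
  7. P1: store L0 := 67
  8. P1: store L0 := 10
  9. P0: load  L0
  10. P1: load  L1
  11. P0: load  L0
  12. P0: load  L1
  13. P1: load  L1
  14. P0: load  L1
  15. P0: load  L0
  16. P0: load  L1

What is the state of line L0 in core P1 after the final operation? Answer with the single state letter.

state = S

step 1: P0: load  L1  ⟶  SI  (L1)  txn=BusRd  M[L1]=80
step 2: P1: store L1 := 53  ⟶  IM  (L1)  txn=BusRdX  M[L1]=80
step 3: P0: load  L1  ⟶  SS  (L1)  txn=BusRd+Flush  M[L1]=53
step 4: P1: store L1 := 82  ⟶  IM  (L1)  txn=BusRdX  M[L1]=53
step 5: P1: load  L0  ⟶  IS  (L0)  txn=BusRd  M[L0]=80
step 6: P0: store L0 := 93  ⟶  MI  (L0)  txn=BusRdX  M[L0]=80
step 7: P1: store L0 := 67  ⟶  IM  (L0)  txn=BusRdX+Flush  M[L0]=93
step 8: P1: store L0 := 10  ⟶  IM  (L0)  txn=∅  M[L0]=93
step 9: P0: load  L0  ⟶  SS  (L0)  txn=BusRd+Flush  M[L0]=10
step 10: P1: load  L1  ⟶  IM  (L1)  txn=∅  M[L1]=53
step 11: P0: load  L0  ⟶  SS  (L0)  txn=∅  M[L0]=10
step 12: P0: load  L1  ⟶  SS  (L1)  txn=BusRd+Flush  M[L1]=82
step 13: P1: load  L1  ⟶  SS  (L1)  txn=∅  M[L1]=82
step 14: P0: load  L1  ⟶  SS  (L1)  txn=∅  M[L1]=82
step 15: P0: load  L0  ⟶  SS  (L0)  txn=∅  M[L0]=10
step 16: P0: load  L1  ⟶  SS  (L1)  txn=∅  M[L1]=82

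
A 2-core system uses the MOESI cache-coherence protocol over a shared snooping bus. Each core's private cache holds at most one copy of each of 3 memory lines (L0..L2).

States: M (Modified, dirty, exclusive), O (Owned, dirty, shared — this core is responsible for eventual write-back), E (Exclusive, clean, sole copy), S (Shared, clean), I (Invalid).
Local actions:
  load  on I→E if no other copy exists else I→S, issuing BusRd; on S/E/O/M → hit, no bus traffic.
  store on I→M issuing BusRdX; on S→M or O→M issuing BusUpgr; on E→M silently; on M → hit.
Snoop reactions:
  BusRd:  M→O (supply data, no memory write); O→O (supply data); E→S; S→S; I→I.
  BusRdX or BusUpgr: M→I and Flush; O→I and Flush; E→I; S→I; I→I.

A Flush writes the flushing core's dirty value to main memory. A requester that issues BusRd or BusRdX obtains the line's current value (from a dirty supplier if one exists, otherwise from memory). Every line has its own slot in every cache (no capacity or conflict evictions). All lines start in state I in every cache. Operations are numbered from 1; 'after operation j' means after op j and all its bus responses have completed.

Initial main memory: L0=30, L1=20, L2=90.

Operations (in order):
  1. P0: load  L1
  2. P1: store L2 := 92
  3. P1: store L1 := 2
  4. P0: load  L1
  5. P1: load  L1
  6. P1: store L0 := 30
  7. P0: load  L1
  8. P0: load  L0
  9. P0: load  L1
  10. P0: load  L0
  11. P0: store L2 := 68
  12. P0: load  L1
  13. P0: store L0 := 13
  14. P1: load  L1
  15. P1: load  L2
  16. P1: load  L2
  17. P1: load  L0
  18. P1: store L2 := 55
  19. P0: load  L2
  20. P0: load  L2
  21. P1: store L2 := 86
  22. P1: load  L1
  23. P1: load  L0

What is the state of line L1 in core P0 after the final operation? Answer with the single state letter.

[1] P0: load  L1 | P0:E(20), P1:I | bus: BusRd
[2] P1: store L2 := 92 | P0:I, P1:M(92) | bus: BusRdX
[3] P1: store L1 := 2 | P0:I, P1:M(2) | bus: BusRdX
[4] P0: load  L1 | P0:S(2), P1:O(2) | bus: BusRd
[5] P1: load  L1 | P0:S(2), P1:O(2) | bus: none
[6] P1: store L0 := 30 | P0:I, P1:M(30) | bus: BusRdX
[7] P0: load  L1 | P0:S(2), P1:O(2) | bus: none
[8] P0: load  L0 | P0:S(30), P1:O(30) | bus: BusRd
[9] P0: load  L1 | P0:S(2), P1:O(2) | bus: none
[10] P0: load  L0 | P0:S(30), P1:O(30) | bus: none
[11] P0: store L2 := 68 | P0:M(68), P1:I | bus: BusRdX,Flush
[12] P0: load  L1 | P0:S(2), P1:O(2) | bus: none
[13] P0: store L0 := 13 | P0:M(13), P1:I | bus: BusUpgr,Flush
[14] P1: load  L1 | P0:S(2), P1:O(2) | bus: none
[15] P1: load  L2 | P0:O(68), P1:S(68) | bus: BusRd
[16] P1: load  L2 | P0:O(68), P1:S(68) | bus: none
[17] P1: load  L0 | P0:O(13), P1:S(13) | bus: BusRd
[18] P1: store L2 := 55 | P0:I, P1:M(55) | bus: BusUpgr,Flush
[19] P0: load  L2 | P0:S(55), P1:O(55) | bus: BusRd
[20] P0: load  L2 | P0:S(55), P1:O(55) | bus: none
[21] P1: store L2 := 86 | P0:I, P1:M(86) | bus: BusUpgr
[22] P1: load  L1 | P0:S(2), P1:O(2) | bus: none
[23] P1: load  L0 | P0:O(13), P1:S(13) | bus: none

state = S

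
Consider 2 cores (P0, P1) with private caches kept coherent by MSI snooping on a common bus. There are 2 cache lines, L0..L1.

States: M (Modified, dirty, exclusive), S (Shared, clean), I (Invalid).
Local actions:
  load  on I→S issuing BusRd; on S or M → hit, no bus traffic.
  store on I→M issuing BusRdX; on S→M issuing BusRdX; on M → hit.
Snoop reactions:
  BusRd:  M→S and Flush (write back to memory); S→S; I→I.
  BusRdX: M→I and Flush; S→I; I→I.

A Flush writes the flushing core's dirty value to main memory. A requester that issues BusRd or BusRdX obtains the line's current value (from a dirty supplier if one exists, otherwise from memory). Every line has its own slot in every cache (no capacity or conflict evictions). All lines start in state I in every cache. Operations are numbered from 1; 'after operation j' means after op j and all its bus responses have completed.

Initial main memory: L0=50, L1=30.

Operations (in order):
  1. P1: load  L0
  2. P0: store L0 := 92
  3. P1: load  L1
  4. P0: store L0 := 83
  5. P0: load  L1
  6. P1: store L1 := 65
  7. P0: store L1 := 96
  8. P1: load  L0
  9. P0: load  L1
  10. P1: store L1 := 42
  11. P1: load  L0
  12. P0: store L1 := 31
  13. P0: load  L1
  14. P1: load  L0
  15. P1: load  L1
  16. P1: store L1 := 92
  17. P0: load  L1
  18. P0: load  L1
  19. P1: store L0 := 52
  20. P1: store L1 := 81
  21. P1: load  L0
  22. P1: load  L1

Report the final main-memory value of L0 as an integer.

1. P1: load  L0  bus=[BusRd]  L0: P0=I P1=S  mem[L0]=50
2. P0: store L0 := 92  bus=[BusRdX]  L0: P0=M P1=I  mem[L0]=50
3. P1: load  L1  bus=[BusRd]  L1: P0=I P1=S  mem[L1]=30
4. P0: store L0 := 83  bus=[-]  L0: P0=M P1=I  mem[L0]=50
5. P0: load  L1  bus=[BusRd]  L1: P0=S P1=S  mem[L1]=30
6. P1: store L1 := 65  bus=[BusRdX]  L1: P0=I P1=M  mem[L1]=30
7. P0: store L1 := 96  bus=[BusRdX,Flush]  L1: P0=M P1=I  mem[L1]=65
8. P1: load  L0  bus=[BusRd,Flush]  L0: P0=S P1=S  mem[L0]=83
9. P0: load  L1  bus=[-]  L1: P0=M P1=I  mem[L1]=65
10. P1: store L1 := 42  bus=[BusRdX,Flush]  L1: P0=I P1=M  mem[L1]=96
11. P1: load  L0  bus=[-]  L0: P0=S P1=S  mem[L0]=83
12. P0: store L1 := 31  bus=[BusRdX,Flush]  L1: P0=M P1=I  mem[L1]=42
13. P0: load  L1  bus=[-]  L1: P0=M P1=I  mem[L1]=42
14. P1: load  L0  bus=[-]  L0: P0=S P1=S  mem[L0]=83
15. P1: load  L1  bus=[BusRd,Flush]  L1: P0=S P1=S  mem[L1]=31
16. P1: store L1 := 92  bus=[BusRdX]  L1: P0=I P1=M  mem[L1]=31
17. P0: load  L1  bus=[BusRd,Flush]  L1: P0=S P1=S  mem[L1]=92
18. P0: load  L1  bus=[-]  L1: P0=S P1=S  mem[L1]=92
19. P1: store L0 := 52  bus=[BusRdX]  L0: P0=I P1=M  mem[L0]=83
20. P1: store L1 := 81  bus=[BusRdX]  L1: P0=I P1=M  mem[L1]=92
21. P1: load  L0  bus=[-]  L0: P0=I P1=M  mem[L0]=83
22. P1: load  L1  bus=[-]  L1: P0=I P1=M  mem[L1]=92

memory[L0] = 83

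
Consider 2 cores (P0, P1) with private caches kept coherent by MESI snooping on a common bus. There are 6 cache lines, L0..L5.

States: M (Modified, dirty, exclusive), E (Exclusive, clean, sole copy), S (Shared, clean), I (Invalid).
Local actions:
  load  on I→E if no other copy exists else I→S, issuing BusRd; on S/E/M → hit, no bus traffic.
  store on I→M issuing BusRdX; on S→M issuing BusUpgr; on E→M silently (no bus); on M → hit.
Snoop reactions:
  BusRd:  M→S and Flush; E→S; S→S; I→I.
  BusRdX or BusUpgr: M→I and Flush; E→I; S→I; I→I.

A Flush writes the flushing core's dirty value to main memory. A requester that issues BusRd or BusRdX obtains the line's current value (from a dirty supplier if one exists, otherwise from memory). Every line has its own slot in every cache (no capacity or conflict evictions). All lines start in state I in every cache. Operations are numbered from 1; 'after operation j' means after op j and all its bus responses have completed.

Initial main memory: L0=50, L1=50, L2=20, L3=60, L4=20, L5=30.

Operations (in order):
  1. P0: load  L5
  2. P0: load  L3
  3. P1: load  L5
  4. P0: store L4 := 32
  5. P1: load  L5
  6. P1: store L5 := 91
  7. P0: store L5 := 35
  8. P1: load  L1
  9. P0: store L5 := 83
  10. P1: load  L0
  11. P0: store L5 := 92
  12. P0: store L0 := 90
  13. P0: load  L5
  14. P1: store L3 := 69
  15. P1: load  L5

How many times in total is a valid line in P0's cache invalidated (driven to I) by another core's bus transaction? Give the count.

  op1 P0: load  L5 → E/I on L5; bus BusRd; mem=30
  op2 P0: load  L3 → E/I on L3; bus BusRd; mem=60
  op3 P1: load  L5 → S/S on L5; bus BusRd; mem=30
  op4 P0: store L4 := 32 → M/I on L4; bus BusRdX; mem=20
  op5 P1: load  L5 → S/S on L5; bus (none); mem=30
  op6 P1: store L5 := 91 → I/M on L5; bus BusUpgr; mem=30
  op7 P0: store L5 := 35 → M/I on L5; bus BusRdX Flush; mem=91
  op8 P1: load  L1 → I/E on L1; bus BusRd; mem=50
  op9 P0: store L5 := 83 → M/I on L5; bus (none); mem=91
  op10 P1: load  L0 → I/E on L0; bus BusRd; mem=50
  op11 P0: store L5 := 92 → M/I on L5; bus (none); mem=91
  op12 P0: store L0 := 90 → M/I on L0; bus BusRdX; mem=50
  op13 P0: load  L5 → M/I on L5; bus (none); mem=91
  op14 P1: store L3 := 69 → I/M on L3; bus BusRdX; mem=60
  op15 P1: load  L5 → S/S on L5; bus BusRd Flush; mem=92

invalidations = 2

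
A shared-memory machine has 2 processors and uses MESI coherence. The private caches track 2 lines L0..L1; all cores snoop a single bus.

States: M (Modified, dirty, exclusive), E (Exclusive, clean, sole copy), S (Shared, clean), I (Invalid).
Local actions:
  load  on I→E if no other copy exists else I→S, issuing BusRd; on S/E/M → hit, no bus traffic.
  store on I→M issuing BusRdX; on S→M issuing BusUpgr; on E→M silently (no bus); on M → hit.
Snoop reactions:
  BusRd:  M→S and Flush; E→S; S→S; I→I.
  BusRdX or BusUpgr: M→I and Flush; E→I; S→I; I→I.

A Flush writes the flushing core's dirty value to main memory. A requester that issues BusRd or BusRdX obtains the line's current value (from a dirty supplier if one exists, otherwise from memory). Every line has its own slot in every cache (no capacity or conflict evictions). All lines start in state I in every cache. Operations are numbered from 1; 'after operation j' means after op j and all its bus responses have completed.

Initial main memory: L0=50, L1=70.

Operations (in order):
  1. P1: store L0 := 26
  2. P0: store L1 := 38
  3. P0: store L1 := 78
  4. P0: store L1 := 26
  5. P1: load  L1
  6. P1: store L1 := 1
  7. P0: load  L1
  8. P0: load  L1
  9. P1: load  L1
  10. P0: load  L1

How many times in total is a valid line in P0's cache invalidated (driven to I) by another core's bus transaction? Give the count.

step 1: P1: store L0 := 26  ⟶  IM  (L0)  txn=BusRdX  M[L0]=50
step 2: P0: store L1 := 38  ⟶  MI  (L1)  txn=BusRdX  M[L1]=70
step 3: P0: store L1 := 78  ⟶  MI  (L1)  txn=∅  M[L1]=70
step 4: P0: store L1 := 26  ⟶  MI  (L1)  txn=∅  M[L1]=70
step 5: P1: load  L1  ⟶  SS  (L1)  txn=BusRd+Flush  M[L1]=26
step 6: P1: store L1 := 1  ⟶  IM  (L1)  txn=BusUpgr  M[L1]=26
step 7: P0: load  L1  ⟶  SS  (L1)  txn=BusRd+Flush  M[L1]=1
step 8: P0: load  L1  ⟶  SS  (L1)  txn=∅  M[L1]=1
step 9: P1: load  L1  ⟶  SS  (L1)  txn=∅  M[L1]=1
step 10: P0: load  L1  ⟶  SS  (L1)  txn=∅  M[L1]=1

invalidations = 1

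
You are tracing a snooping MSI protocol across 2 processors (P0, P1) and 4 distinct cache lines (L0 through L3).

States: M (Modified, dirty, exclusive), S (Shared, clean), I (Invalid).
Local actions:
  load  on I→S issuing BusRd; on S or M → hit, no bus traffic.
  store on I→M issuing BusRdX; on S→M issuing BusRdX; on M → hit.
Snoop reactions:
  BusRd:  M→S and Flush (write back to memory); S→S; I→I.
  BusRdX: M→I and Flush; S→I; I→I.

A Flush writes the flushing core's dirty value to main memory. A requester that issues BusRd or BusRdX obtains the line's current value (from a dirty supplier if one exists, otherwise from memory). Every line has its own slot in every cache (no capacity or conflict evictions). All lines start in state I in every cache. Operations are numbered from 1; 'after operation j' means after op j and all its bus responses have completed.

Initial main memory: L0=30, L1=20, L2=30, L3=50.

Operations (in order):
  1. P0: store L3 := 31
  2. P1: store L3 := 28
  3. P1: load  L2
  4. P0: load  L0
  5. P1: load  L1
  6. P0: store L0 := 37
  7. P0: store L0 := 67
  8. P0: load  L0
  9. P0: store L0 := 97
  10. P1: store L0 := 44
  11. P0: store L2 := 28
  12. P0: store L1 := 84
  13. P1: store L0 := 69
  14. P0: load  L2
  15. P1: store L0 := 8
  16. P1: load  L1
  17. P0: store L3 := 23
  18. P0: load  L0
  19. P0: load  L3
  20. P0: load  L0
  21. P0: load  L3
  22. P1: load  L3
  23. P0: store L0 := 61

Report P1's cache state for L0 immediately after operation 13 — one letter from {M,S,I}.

[1] P0: store L3 := 31 | P0:M(31), P1:I | bus: BusRdX
[2] P1: store L3 := 28 | P0:I, P1:M(28) | bus: BusRdX,Flush
[3] P1: load  L2 | P0:I, P1:S(30) | bus: BusRd
[4] P0: load  L0 | P0:S(30), P1:I | bus: BusRd
[5] P1: load  L1 | P0:I, P1:S(20) | bus: BusRd
[6] P0: store L0 := 37 | P0:M(37), P1:I | bus: BusRdX
[7] P0: store L0 := 67 | P0:M(67), P1:I | bus: none
[8] P0: load  L0 | P0:M(67), P1:I | bus: none
[9] P0: store L0 := 97 | P0:M(97), P1:I | bus: none
[10] P1: store L0 := 44 | P0:I, P1:M(44) | bus: BusRdX,Flush
[11] P0: store L2 := 28 | P0:M(28), P1:I | bus: BusRdX
[12] P0: store L1 := 84 | P0:M(84), P1:I | bus: BusRdX
[13] P1: store L0 := 69 | P0:I, P1:M(69) | bus: none
[14] P0: load  L2 | P0:M(28), P1:I | bus: none
[15] P1: store L0 := 8 | P0:I, P1:M(8) | bus: none
[16] P1: load  L1 | P0:S(84), P1:S(84) | bus: BusRd,Flush
[17] P0: store L3 := 23 | P0:M(23), P1:I | bus: BusRdX,Flush
[18] P0: load  L0 | P0:S(8), P1:S(8) | bus: BusRd,Flush
[19] P0: load  L3 | P0:M(23), P1:I | bus: none
[20] P0: load  L0 | P0:S(8), P1:S(8) | bus: none
[21] P0: load  L3 | P0:M(23), P1:I | bus: none
[22] P1: load  L3 | P0:S(23), P1:S(23) | bus: BusRd,Flush
[23] P0: store L0 := 61 | P0:M(61), P1:I | bus: BusRdX

state = M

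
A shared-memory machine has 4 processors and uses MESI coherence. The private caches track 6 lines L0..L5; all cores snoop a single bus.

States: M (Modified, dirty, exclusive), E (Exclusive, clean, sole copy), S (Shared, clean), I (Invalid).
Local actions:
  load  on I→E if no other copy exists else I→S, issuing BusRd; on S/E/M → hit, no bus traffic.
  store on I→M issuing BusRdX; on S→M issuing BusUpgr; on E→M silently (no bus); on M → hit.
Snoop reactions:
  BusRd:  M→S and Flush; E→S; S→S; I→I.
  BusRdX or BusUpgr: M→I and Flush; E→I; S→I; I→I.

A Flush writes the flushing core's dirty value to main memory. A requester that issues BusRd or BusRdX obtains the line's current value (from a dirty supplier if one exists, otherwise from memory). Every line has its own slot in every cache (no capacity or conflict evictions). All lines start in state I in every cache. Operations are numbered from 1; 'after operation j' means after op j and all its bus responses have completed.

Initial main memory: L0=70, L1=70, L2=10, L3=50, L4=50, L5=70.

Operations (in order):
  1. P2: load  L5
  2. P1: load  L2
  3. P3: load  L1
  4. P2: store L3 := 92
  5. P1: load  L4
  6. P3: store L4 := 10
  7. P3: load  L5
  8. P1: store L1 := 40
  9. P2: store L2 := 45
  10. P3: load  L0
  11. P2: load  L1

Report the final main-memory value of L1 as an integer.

1. P2: load  L5  bus=[BusRd]  L5: P0=I P1=I P2=E P3=I  mem[L5]=70
2. P1: load  L2  bus=[BusRd]  L2: P0=I P1=E P2=I P3=I  mem[L2]=10
3. P3: load  L1  bus=[BusRd]  L1: P0=I P1=I P2=I P3=E  mem[L1]=70
4. P2: store L3 := 92  bus=[BusRdX]  L3: P0=I P1=I P2=M P3=I  mem[L3]=50
5. P1: load  L4  bus=[BusRd]  L4: P0=I P1=E P2=I P3=I  mem[L4]=50
6. P3: store L4 := 10  bus=[BusRdX]  L4: P0=I P1=I P2=I P3=M  mem[L4]=50
7. P3: load  L5  bus=[BusRd]  L5: P0=I P1=I P2=S P3=S  mem[L5]=70
8. P1: store L1 := 40  bus=[BusRdX]  L1: P0=I P1=M P2=I P3=I  mem[L1]=70
9. P2: store L2 := 45  bus=[BusRdX]  L2: P0=I P1=I P2=M P3=I  mem[L2]=10
10. P3: load  L0  bus=[BusRd]  L0: P0=I P1=I P2=I P3=E  mem[L0]=70
11. P2: load  L1  bus=[BusRd,Flush]  L1: P0=I P1=S P2=S P3=I  mem[L1]=40

memory[L1] = 40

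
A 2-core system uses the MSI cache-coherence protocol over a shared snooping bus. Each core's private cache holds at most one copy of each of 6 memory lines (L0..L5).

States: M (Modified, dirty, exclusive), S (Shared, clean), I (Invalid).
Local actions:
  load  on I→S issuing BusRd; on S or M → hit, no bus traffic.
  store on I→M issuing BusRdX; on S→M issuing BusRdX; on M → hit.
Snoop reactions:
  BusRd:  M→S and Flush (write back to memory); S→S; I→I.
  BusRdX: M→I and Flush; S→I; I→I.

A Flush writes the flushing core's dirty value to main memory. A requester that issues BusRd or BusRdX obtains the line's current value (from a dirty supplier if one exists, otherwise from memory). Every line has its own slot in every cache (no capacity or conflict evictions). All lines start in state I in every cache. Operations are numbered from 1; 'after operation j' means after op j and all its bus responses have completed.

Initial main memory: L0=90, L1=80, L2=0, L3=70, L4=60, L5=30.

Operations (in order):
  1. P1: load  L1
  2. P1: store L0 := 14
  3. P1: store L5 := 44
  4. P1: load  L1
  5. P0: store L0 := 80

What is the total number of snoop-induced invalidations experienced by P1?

step 1: P1: load  L1  ⟶  IS  (L1)  txn=BusRd  M[L1]=80
step 2: P1: store L0 := 14  ⟶  IM  (L0)  txn=BusRdX  M[L0]=90
step 3: P1: store L5 := 44  ⟶  IM  (L5)  txn=BusRdX  M[L5]=30
step 4: P1: load  L1  ⟶  IS  (L1)  txn=∅  M[L1]=80
step 5: P0: store L0 := 80  ⟶  MI  (L0)  txn=BusRdX+Flush  M[L0]=14

invalidations = 1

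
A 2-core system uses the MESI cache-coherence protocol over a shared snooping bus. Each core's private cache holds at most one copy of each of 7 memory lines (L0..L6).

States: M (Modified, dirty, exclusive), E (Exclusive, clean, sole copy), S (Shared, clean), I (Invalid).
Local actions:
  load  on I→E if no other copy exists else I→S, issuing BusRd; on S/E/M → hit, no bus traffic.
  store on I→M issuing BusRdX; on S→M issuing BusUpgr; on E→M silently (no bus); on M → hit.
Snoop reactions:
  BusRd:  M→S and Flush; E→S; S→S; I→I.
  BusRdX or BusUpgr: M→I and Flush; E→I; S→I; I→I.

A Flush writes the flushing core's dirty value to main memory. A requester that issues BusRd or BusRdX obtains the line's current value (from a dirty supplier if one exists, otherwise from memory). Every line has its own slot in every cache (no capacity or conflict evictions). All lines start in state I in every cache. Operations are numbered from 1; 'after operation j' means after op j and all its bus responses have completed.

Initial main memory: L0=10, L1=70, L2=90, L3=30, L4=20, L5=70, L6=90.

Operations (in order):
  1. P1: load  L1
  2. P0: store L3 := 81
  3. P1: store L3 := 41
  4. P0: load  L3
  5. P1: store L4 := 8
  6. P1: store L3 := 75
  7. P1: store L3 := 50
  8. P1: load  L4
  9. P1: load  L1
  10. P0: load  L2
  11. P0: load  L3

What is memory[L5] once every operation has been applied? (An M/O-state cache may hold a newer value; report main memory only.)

1. P1: load  L1  bus=[BusRd]  L1: P0=I P1=E  mem[L1]=70
2. P0: store L3 := 81  bus=[BusRdX]  L3: P0=M P1=I  mem[L3]=30
3. P1: store L3 := 41  bus=[BusRdX,Flush]  L3: P0=I P1=M  mem[L3]=81
4. P0: load  L3  bus=[BusRd,Flush]  L3: P0=S P1=S  mem[L3]=41
5. P1: store L4 := 8  bus=[BusRdX]  L4: P0=I P1=M  mem[L4]=20
6. P1: store L3 := 75  bus=[BusUpgr]  L3: P0=I P1=M  mem[L3]=41
7. P1: store L3 := 50  bus=[-]  L3: P0=I P1=M  mem[L3]=41
8. P1: load  L4  bus=[-]  L4: P0=I P1=M  mem[L4]=20
9. P1: load  L1  bus=[-]  L1: P0=I P1=E  mem[L1]=70
10. P0: load  L2  bus=[BusRd]  L2: P0=E P1=I  mem[L2]=90
11. P0: load  L3  bus=[BusRd,Flush]  L3: P0=S P1=S  mem[L3]=50

memory[L5] = 70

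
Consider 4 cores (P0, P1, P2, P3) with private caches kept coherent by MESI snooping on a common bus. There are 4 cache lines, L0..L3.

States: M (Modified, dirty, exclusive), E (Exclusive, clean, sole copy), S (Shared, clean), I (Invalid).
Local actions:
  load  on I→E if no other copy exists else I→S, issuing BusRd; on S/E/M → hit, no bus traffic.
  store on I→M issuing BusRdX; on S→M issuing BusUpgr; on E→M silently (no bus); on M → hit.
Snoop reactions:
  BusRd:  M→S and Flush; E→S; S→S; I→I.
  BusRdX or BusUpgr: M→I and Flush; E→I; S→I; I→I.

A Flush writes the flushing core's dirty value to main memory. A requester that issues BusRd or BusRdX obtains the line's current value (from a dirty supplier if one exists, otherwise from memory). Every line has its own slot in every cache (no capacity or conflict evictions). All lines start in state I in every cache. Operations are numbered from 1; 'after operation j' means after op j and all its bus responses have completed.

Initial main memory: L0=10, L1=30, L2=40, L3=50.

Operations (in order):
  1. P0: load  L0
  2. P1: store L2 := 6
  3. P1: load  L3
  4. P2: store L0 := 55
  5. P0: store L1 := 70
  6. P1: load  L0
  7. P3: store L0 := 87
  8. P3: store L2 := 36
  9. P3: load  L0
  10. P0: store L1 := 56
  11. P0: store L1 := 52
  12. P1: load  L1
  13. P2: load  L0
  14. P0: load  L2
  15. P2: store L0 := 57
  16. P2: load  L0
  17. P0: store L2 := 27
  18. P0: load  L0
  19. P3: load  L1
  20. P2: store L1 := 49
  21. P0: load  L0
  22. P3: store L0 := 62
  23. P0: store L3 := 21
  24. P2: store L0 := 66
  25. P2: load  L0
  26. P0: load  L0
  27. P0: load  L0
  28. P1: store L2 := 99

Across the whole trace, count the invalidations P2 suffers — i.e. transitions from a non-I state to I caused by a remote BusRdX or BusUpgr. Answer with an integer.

  op1 P0: load  L0 → E/I/I/I on L0; bus BusRd; mem=10
  op2 P1: store L2 := 6 → I/M/I/I on L2; bus BusRdX; mem=40
  op3 P1: load  L3 → I/E/I/I on L3; bus BusRd; mem=50
  op4 P2: store L0 := 55 → I/I/M/I on L0; bus BusRdX; mem=10
  op5 P0: store L1 := 70 → M/I/I/I on L1; bus BusRdX; mem=30
  op6 P1: load  L0 → I/S/S/I on L0; bus BusRd Flush; mem=55
  op7 P3: store L0 := 87 → I/I/I/M on L0; bus BusRdX; mem=55
  op8 P3: store L2 := 36 → I/I/I/M on L2; bus BusRdX Flush; mem=6
  op9 P3: load  L0 → I/I/I/M on L0; bus (none); mem=55
  op10 P0: store L1 := 56 → M/I/I/I on L1; bus (none); mem=30
  op11 P0: store L1 := 52 → M/I/I/I on L1; bus (none); mem=30
  op12 P1: load  L1 → S/S/I/I on L1; bus BusRd Flush; mem=52
  op13 P2: load  L0 → I/I/S/S on L0; bus BusRd Flush; mem=87
  op14 P0: load  L2 → S/I/I/S on L2; bus BusRd Flush; mem=36
  op15 P2: store L0 := 57 → I/I/M/I on L0; bus BusUpgr; mem=87
  op16 P2: load  L0 → I/I/M/I on L0; bus (none); mem=87
  op17 P0: store L2 := 27 → M/I/I/I on L2; bus BusUpgr; mem=36
  op18 P0: load  L0 → S/I/S/I on L0; bus BusRd Flush; mem=57
  op19 P3: load  L1 → S/S/I/S on L1; bus BusRd; mem=52
  op20 P2: store L1 := 49 → I/I/M/I on L1; bus BusRdX; mem=52
  op21 P0: load  L0 → S/I/S/I on L0; bus (none); mem=57
  op22 P3: store L0 := 62 → I/I/I/M on L0; bus BusRdX; mem=57
  op23 P0: store L3 := 21 → M/I/I/I on L3; bus BusRdX; mem=50
  op24 P2: store L0 := 66 → I/I/M/I on L0; bus BusRdX Flush; mem=62
  op25 P2: load  L0 → I/I/M/I on L0; bus (none); mem=62
  op26 P0: load  L0 → S/I/S/I on L0; bus BusRd Flush; mem=66
  op27 P0: load  L0 → S/I/S/I on L0; bus (none); mem=66
  op28 P1: store L2 := 99 → I/M/I/I on L2; bus BusRdX Flush; mem=27

invalidations = 2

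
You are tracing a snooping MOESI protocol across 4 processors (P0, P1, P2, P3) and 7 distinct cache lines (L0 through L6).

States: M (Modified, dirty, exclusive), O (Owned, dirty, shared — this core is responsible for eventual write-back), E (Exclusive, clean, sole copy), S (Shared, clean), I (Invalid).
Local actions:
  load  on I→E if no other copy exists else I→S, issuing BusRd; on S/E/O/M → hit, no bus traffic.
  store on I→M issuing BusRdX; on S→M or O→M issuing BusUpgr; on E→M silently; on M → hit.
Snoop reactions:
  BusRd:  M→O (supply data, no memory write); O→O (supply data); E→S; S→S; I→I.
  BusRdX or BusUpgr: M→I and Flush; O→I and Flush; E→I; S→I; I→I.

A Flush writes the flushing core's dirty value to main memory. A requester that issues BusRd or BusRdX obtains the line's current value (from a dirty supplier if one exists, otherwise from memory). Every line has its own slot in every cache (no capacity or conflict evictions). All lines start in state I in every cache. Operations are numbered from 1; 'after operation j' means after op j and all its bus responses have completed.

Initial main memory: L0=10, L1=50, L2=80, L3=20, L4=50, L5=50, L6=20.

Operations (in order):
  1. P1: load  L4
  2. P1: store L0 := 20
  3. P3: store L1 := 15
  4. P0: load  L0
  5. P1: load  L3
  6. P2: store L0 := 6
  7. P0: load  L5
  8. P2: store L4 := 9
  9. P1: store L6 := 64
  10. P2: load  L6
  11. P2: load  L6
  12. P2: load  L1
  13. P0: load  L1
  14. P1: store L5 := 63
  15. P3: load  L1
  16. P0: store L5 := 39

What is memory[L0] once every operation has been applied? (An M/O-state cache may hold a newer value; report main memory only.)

  op1 P1: load  L4 → I/E/I/I on L4; bus BusRd; mem=50
  op2 P1: store L0 := 20 → I/M/I/I on L0; bus BusRdX; mem=10
  op3 P3: store L1 := 15 → I/I/I/M on L1; bus BusRdX; mem=50
  op4 P0: load  L0 → S/O/I/I on L0; bus BusRd; mem=10
  op5 P1: load  L3 → I/E/I/I on L3; bus BusRd; mem=20
  op6 P2: store L0 := 6 → I/I/M/I on L0; bus BusRdX Flush; mem=20
  op7 P0: load  L5 → E/I/I/I on L5; bus BusRd; mem=50
  op8 P2: store L4 := 9 → I/I/M/I on L4; bus BusRdX; mem=50
  op9 P1: store L6 := 64 → I/M/I/I on L6; bus BusRdX; mem=20
  op10 P2: load  L6 → I/O/S/I on L6; bus BusRd; mem=20
  op11 P2: load  L6 → I/O/S/I on L6; bus (none); mem=20
  op12 P2: load  L1 → I/I/S/O on L1; bus BusRd; mem=50
  op13 P0: load  L1 → S/I/S/O on L1; bus BusRd; mem=50
  op14 P1: store L5 := 63 → I/M/I/I on L5; bus BusRdX; mem=50
  op15 P3: load  L1 → S/I/S/O on L1; bus (none); mem=50
  op16 P0: store L5 := 39 → M/I/I/I on L5; bus BusRdX Flush; mem=63

memory[L0] = 20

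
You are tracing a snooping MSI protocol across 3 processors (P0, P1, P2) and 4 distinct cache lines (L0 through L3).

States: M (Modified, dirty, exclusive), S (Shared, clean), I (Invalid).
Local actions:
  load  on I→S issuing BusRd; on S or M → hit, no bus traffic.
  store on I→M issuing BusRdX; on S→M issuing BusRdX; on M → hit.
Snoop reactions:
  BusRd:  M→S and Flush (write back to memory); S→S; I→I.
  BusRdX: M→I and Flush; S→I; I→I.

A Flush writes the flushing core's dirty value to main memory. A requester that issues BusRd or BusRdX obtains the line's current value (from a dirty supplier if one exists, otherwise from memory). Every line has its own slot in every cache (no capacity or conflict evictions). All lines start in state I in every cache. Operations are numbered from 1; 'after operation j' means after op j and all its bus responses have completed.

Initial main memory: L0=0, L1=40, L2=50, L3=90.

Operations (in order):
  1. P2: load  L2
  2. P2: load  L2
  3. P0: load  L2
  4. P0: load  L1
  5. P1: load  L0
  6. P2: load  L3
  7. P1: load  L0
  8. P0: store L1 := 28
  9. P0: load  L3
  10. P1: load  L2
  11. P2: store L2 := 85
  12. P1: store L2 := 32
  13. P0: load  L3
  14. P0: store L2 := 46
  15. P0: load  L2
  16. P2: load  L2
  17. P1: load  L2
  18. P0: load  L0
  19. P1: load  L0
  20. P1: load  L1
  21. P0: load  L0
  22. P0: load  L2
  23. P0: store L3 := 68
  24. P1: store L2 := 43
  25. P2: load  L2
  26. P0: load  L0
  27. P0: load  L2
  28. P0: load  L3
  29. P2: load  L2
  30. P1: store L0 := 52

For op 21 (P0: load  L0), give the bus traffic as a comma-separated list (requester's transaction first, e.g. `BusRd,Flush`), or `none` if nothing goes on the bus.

bus = none

step 1: P2: load  L2  ⟶  IIS  (L2)  txn=BusRd  M[L2]=50
step 2: P2: load  L2  ⟶  IIS  (L2)  txn=∅  M[L2]=50
step 3: P0: load  L2  ⟶  SIS  (L2)  txn=BusRd  M[L2]=50
step 4: P0: load  L1  ⟶  SII  (L1)  txn=BusRd  M[L1]=40
step 5: P1: load  L0  ⟶  ISI  (L0)  txn=BusRd  M[L0]=0
step 6: P2: load  L3  ⟶  IIS  (L3)  txn=BusRd  M[L3]=90
step 7: P1: load  L0  ⟶  ISI  (L0)  txn=∅  M[L0]=0
step 8: P0: store L1 := 28  ⟶  MII  (L1)  txn=BusRdX  M[L1]=40
step 9: P0: load  L3  ⟶  SIS  (L3)  txn=BusRd  M[L3]=90
step 10: P1: load  L2  ⟶  SSS  (L2)  txn=BusRd  M[L2]=50
step 11: P2: store L2 := 85  ⟶  IIM  (L2)  txn=BusRdX  M[L2]=50
step 12: P1: store L2 := 32  ⟶  IMI  (L2)  txn=BusRdX+Flush  M[L2]=85
step 13: P0: load  L3  ⟶  SIS  (L3)  txn=∅  M[L3]=90
step 14: P0: store L2 := 46  ⟶  MII  (L2)  txn=BusRdX+Flush  M[L2]=32
step 15: P0: load  L2  ⟶  MII  (L2)  txn=∅  M[L2]=32
step 16: P2: load  L2  ⟶  SIS  (L2)  txn=BusRd+Flush  M[L2]=46
step 17: P1: load  L2  ⟶  SSS  (L2)  txn=BusRd  M[L2]=46
step 18: P0: load  L0  ⟶  SSI  (L0)  txn=BusRd  M[L0]=0
step 19: P1: load  L0  ⟶  SSI  (L0)  txn=∅  M[L0]=0
step 20: P1: load  L1  ⟶  SSI  (L1)  txn=BusRd+Flush  M[L1]=28
step 21: P0: load  L0  ⟶  SSI  (L0)  txn=∅  M[L0]=0
step 22: P0: load  L2  ⟶  SSS  (L2)  txn=∅  M[L2]=46
step 23: P0: store L3 := 68  ⟶  MII  (L3)  txn=BusRdX  M[L3]=90
step 24: P1: store L2 := 43  ⟶  IMI  (L2)  txn=BusRdX  M[L2]=46
step 25: P2: load  L2  ⟶  ISS  (L2)  txn=BusRd+Flush  M[L2]=43
step 26: P0: load  L0  ⟶  SSI  (L0)  txn=∅  M[L0]=0
step 27: P0: load  L2  ⟶  SSS  (L2)  txn=BusRd  M[L2]=43
step 28: P0: load  L3  ⟶  MII  (L3)  txn=∅  M[L3]=90
step 29: P2: load  L2  ⟶  SSS  (L2)  txn=∅  M[L2]=43
step 30: P1: store L0 := 52  ⟶  IMI  (L0)  txn=BusRdX  M[L0]=0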